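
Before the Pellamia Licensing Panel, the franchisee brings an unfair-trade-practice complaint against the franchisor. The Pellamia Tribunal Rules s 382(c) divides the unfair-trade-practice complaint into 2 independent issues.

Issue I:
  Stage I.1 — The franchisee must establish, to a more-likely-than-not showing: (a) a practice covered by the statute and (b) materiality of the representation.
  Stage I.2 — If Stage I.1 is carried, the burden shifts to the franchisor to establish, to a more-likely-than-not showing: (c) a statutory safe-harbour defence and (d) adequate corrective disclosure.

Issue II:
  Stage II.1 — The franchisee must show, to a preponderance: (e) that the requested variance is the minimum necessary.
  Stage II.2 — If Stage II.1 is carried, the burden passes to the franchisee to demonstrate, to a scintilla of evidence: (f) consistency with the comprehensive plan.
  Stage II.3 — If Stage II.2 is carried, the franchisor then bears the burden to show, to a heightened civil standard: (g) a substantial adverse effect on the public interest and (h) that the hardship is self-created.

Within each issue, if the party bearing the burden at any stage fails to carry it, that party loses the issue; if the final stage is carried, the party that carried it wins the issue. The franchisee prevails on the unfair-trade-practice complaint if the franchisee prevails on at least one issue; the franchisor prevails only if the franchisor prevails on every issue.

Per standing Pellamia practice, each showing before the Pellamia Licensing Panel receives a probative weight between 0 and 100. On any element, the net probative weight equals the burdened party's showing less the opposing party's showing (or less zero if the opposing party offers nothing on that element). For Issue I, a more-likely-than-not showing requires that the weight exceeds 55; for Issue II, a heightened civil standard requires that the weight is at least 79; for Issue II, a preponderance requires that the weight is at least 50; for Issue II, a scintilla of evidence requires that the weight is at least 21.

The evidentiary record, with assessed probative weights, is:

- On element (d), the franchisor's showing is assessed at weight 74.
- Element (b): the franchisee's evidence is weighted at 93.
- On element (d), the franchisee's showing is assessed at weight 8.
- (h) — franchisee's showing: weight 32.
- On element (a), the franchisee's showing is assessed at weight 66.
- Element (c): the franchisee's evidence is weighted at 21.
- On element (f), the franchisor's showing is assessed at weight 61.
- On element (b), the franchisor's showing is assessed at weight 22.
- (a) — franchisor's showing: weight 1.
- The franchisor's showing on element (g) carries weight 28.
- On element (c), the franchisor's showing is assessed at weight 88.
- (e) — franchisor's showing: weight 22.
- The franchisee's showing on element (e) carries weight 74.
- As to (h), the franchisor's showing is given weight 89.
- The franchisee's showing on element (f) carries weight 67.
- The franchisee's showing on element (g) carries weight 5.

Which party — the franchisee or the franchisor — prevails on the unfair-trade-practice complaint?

— Issue I —
Stage I.1 (franchisee, a more-likely-than-not showing, weight exceeds 55): (a) net 66−1=65 > 55 — meets; (b) net 93−22=71 > 55 — meets.
  All elements met. The burden passes to the franchisor.
Stage I.2 (franchisor, a more-likely-than-not showing, weight exceeds 55): (c) net 88−21=67 > 55 — meets; (d) net 74−8=66 > 55 — meets.
  The franchisor carries the last stage.
Every stage carried; the franchisor prevails on this issue.
— Issue II —
Stage II.1 (franchisee, a preponderance, weight is at least 50): (e) net 74−22=52 ≥ 50 — meets.
  Stage II.1 carried; the burden remains with the franchisee.
Stage II.2 (franchisee, a scintilla of evidence, weight is at least 21): (f) net 67−61=6 < 21 — fails.
  Not every element is met, so the franchisee fails to carry Stage II.2.
The analysis ends at Stage II.2; the franchisor prevails on this issue.
Per-issue: Issue I → franchisor; Issue II → franchisor. The franchisee must prevail on at least one issue; overall, the franchisor prevails.

franchisor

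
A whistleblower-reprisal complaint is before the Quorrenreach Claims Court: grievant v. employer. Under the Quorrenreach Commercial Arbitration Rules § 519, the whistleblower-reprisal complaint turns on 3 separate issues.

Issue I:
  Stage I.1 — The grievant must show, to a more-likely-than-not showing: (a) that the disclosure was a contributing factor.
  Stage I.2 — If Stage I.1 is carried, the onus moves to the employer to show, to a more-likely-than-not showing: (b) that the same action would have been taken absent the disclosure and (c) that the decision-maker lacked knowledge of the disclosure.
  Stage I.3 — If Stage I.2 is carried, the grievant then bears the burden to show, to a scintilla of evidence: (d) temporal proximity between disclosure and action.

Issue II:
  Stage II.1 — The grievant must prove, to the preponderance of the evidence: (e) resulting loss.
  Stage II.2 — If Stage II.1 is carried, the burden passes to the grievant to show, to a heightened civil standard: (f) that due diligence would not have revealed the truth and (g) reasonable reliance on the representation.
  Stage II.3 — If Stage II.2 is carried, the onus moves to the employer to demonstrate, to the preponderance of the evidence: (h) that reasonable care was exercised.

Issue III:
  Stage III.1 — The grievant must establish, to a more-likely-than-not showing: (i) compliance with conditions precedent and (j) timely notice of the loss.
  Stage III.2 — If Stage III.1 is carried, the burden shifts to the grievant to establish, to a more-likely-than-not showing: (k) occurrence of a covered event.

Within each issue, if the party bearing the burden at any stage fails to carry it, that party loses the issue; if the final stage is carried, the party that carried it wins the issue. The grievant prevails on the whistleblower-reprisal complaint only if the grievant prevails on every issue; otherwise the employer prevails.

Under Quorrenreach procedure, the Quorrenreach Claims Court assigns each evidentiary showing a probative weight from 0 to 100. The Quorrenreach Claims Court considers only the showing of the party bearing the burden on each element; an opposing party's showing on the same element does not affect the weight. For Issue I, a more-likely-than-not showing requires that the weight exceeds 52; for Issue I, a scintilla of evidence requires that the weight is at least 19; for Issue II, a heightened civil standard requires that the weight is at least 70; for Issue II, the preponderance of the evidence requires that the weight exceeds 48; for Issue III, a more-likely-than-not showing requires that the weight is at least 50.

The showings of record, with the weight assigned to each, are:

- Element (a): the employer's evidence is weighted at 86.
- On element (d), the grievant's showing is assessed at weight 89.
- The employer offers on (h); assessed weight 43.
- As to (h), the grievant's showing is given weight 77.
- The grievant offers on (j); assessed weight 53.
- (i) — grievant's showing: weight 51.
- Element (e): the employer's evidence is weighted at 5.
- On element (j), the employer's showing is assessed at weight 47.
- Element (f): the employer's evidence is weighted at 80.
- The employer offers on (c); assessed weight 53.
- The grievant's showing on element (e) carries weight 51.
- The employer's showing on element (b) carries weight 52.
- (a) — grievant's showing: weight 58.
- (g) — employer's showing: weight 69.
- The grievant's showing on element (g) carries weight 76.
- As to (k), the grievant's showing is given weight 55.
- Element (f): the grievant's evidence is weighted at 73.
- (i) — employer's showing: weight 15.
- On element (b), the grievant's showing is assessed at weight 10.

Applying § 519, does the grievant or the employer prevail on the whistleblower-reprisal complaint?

grievant

— Issue I —
At Stage I.1 the grievant must meet a more-likely-than-not showing (weight exceeds 52): on (a) the weight is 58 (the employer's 86 is given no effect), which does exceed 52, so (a) meets the standard.
  Stage I.1 carried; the burden shifts to the employer.
At Stage I.2 the employer must meet a more-likely-than-not showing (weight exceeds 52): on (b) the weight is 52 (the grievant's 10 is given no effect), ≤ 52, so (b) does not meet the standard; on (c) the weight is 53, > 52, so (c) meets the standard.
  Stage I.2 not carried; the employer fails its burden.
The analysis ends at Stage I.2; the grievant prevails on this issue.
— Issue II —
Stage II.1 — burden on grievant; standard: the preponderance of the evidence (weight exceeds 48).
    (e): 51 (employer's 5 disregarded) > 48 [met]
  All elements met. The grievant retains the burden for Stage II.2.
Stage II.2 — burden on grievant; standard: a heightened civil standard (weight is at least 70).
    (f): 73 (employer's 80 disregarded) ≥ 70 [met]
    (g): 76 (employer's 69 disregarded) ≥ 70 [met]
  Stage II.2 is satisfied; the onus moves to the employer.
Stage II.3 — burden on employer; standard: the preponderance of the evidence (weight exceeds 48).
    (h): 43 (grievant's 77 disregarded) ≤ 48 [not met]
  The employer does not carry Stage II.3.
The analysis ends at Stage II.3; the grievant prevails on this issue.
— Issue III —
Stage III.1 — burden on grievant; standard: a more-likely-than-not showing (weight is at least 50).
    (i): 51 (employer's 15 disregarded) ≥ 50 [met]
    (j): 53 (employer's 47 disregarded) ≥ 50 [met]
  All elements met. The grievant retains the burden for Stage III.2.
Stage III.2 — burden on grievant; standard: a more-likely-than-not showing (weight is at least 50).
    (k): 55 ≥ 50 [met]
  Stage III.2 carried; the final stage is satisfied.
All stages carried — the grievant prevails on this issue.
Per-issue: Issue I → grievant; Issue II → grievant; Issue III → grievant. The grievant must prevail on every issue; overall, the grievant prevails.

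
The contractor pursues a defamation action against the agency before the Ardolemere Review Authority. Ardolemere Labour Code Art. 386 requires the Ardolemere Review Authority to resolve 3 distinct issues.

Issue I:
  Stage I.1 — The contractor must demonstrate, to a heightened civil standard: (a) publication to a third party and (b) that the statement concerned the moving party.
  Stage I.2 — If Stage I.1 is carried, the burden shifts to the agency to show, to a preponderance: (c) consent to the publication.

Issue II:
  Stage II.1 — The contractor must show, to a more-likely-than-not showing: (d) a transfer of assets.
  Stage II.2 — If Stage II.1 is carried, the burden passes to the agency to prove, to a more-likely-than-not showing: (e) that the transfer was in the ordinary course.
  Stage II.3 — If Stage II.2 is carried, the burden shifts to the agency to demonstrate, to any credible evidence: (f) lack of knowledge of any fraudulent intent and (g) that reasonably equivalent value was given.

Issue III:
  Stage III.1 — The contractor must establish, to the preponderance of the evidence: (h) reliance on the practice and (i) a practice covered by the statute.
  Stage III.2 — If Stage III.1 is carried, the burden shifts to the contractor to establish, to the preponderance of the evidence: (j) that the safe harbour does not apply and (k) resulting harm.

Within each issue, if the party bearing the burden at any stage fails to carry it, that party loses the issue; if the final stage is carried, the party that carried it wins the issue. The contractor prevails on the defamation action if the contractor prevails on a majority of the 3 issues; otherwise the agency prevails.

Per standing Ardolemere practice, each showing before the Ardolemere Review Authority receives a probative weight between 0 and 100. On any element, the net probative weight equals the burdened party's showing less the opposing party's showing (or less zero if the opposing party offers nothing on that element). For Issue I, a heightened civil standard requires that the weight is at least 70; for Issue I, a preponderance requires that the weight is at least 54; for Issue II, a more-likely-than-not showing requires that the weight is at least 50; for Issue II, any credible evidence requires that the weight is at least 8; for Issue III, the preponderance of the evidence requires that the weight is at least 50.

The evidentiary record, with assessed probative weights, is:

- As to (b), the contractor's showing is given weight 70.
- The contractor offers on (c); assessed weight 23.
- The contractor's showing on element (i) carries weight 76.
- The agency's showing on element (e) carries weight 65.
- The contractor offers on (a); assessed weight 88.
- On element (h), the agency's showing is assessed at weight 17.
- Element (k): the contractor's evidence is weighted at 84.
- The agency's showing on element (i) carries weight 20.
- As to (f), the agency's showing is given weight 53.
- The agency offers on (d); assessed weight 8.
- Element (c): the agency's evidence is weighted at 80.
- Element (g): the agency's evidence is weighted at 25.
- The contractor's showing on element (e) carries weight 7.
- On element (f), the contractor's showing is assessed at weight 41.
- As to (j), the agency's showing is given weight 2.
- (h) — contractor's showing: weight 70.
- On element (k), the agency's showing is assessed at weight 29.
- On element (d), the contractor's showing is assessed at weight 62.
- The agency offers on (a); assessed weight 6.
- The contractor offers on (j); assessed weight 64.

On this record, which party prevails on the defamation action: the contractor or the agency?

— Issue I —
Stage I.1 (contractor, a heightened civil standard, weight is at least 70): (a) net 88−6=82 ≥ 70 — meets; (b) 70 ≥ 70 — meets.
  Stage I.1 carried; the burden shifts to the agency.
Stage I.2 (agency, a preponderance, weight is at least 54): (c) net 80−23=57 ≥ 54 — meets.
  The agency carries the last stage.
With every stage satisfied, the agency prevails on this issue.
— Issue II —
Stage II.1 — burden on contractor; standard: a more-likely-than-not showing (weight is at least 50).
    (d): 62 − 8 = 54 ≥ 50 [met]
  The contractor carries Stage II.1; the agency now bears the burden.
Stage II.2 — burden on agency; standard: a more-likely-than-not showing (weight is at least 50).
    (e): 65 − 7 = 58 ≥ 50 [met]
  All elements met. The agency retains the burden for Stage II.3.
Stage II.3 — burden on agency; standard: any credible evidence (weight is at least 8).
    (f): 53 − 41 = 12 ≥ 8 [met]
    (g): 25 ≥ 8 [met]
  Stage II.3 carried; the final stage is satisfied.
Every stage carried; the agency prevails on this issue.
— Issue III —
Stage III.1 (contractor, the preponderance of the evidence, weight is at least 50): (h) net 70−17=53 ≥ 50 — meets; (i) net 76−20=56 ≥ 50 — meets.
  Stage III.1 carried; the burden remains with the contractor.
Stage III.2 (contractor, the preponderance of the evidence, weight is at least 50): (j) net 64−2=62 ≥ 50 — meets; (k) net 84−29=55 ≥ 50 — meets.
  All elements met at the final stage.
With every stage satisfied, the contractor prevails on this issue.
Per-issue: Issue I → agency; Issue II → agency; Issue III → contractor. The contractor must prevail on a majority of issues; overall, the agency prevails.

agency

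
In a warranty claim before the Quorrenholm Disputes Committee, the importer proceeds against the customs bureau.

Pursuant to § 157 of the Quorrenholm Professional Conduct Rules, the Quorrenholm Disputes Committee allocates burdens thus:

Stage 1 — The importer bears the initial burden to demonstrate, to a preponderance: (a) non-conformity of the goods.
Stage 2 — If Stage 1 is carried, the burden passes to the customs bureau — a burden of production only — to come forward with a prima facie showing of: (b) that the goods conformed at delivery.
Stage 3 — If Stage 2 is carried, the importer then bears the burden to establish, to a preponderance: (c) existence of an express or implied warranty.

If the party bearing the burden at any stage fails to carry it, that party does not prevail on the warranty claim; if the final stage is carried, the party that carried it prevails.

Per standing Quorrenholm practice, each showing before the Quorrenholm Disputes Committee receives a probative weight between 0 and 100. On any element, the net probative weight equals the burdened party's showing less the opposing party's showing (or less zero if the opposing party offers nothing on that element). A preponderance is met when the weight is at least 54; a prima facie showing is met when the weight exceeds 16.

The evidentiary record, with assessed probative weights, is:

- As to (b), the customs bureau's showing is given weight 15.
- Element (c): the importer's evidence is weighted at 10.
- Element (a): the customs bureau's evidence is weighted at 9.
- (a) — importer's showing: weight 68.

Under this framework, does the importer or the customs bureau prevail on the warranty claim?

importer

At Stage 1 the importer must meet a preponderance (weight is at least 54): on (a) the weight is 68 less the opposing 9 gives net 59, which does reach 54, so (a) meets the standard.
  Stage 1 carried; the burden shifts to the customs bureau.
At Stage 2 the customs bureau must meet a prima facie showing (weight exceeds 16): on (b) the weight is 15, ≤ 16, so (b) does not meet the standard.
  Not every element is met, so the customs bureau fails to carry Stage 2.
The importer prevails.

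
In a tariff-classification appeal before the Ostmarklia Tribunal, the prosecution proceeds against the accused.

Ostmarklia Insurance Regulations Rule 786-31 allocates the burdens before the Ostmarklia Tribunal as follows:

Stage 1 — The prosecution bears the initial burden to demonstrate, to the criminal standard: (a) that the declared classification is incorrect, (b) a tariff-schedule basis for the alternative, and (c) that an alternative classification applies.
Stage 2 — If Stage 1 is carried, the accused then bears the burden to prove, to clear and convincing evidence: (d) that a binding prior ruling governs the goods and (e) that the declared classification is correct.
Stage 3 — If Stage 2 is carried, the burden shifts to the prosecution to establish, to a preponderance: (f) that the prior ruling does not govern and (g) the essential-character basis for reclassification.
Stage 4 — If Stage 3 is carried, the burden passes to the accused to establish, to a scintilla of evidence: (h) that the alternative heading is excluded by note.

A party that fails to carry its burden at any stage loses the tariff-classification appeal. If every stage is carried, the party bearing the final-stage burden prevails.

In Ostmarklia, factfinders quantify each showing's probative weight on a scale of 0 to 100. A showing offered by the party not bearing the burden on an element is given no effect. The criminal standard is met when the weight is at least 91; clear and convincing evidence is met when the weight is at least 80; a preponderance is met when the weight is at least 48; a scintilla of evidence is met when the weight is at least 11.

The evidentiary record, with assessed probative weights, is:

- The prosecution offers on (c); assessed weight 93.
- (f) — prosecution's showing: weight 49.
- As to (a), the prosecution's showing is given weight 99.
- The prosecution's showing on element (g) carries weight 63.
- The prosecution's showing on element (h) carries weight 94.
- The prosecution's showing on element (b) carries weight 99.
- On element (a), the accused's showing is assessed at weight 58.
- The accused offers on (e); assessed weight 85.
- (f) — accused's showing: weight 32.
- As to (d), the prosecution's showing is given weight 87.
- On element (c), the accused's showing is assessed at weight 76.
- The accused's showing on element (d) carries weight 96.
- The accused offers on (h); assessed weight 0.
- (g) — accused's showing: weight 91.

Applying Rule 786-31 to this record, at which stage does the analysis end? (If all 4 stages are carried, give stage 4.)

Stage 1 — burden on prosecution; standard: the criminal standard (weight is at least 91).
    (a): 99 (accused's 58 disregarded) ≥ 91 [met]
    (b): 99 ≥ 91 [met]
    (c): 93 (accused's 76 disregarded) ≥ 91 [met]
  Stage 1 carried; the burden shifts to the accused.
Stage 2 — burden on accused; standard: clear and convincing evidence (weight is at least 80).
    (d): 96 (prosecution's 87 disregarded) ≥ 80 [met]
    (e): 85 ≥ 80 [met]
  Stage 2 is satisfied; the onus moves to the prosecution.
Stage 3 — burden on prosecution; standard: a preponderance (weight is at least 48).
    (f): 49 (accused's 32 disregarded) ≥ 48 [met]
    (g): 63 (accused's 91 disregarded) ≥ 48 [met]
  Stage 3 carried; the burden shifts to the accused.
Stage 4 — burden on accused; standard: a scintilla of evidence (weight is at least 11).
    (h): 0 (prosecution's 94 disregarded) < 11 [not met]
  Not every element is met, so the accused fails to carry Stage 4.
So the prosecution prevails.

stage 4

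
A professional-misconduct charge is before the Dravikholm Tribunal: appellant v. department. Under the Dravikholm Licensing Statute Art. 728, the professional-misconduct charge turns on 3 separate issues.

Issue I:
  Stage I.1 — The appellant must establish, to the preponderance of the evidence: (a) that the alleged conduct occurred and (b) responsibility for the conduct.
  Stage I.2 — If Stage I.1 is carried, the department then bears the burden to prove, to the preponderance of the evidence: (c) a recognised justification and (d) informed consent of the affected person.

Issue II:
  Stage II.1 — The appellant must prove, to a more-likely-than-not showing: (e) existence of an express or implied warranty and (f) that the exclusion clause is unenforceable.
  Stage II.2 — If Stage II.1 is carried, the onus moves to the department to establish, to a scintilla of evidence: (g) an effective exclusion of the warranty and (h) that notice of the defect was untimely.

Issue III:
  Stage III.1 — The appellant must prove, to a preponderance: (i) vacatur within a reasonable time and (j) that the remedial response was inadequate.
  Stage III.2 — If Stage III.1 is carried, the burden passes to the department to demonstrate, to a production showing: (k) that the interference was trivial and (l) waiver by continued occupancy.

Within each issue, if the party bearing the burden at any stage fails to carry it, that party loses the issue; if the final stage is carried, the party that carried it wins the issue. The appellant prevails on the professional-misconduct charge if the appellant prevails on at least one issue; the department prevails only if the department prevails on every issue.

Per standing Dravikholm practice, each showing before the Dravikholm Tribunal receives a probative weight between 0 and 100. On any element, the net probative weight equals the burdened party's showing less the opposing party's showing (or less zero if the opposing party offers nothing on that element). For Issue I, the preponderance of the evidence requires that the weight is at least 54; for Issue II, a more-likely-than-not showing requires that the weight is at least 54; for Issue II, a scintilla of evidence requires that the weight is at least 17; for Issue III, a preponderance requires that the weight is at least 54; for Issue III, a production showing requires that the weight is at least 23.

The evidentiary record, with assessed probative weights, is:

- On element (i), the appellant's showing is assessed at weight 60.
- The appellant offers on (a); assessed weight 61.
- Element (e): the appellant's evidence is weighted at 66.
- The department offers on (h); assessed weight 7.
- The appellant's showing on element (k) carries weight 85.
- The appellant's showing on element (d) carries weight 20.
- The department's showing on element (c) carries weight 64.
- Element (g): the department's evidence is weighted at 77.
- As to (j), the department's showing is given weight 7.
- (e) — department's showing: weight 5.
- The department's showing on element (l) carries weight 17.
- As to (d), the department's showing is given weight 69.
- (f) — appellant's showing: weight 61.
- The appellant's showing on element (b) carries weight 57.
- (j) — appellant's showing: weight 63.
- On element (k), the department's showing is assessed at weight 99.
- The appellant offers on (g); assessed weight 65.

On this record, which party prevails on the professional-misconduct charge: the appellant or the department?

appellant

— Issue I —
At Stage I.1 the appellant must meet the preponderance of the evidence (weight is at least 54): on (a) the weight is 61, ≥ 54, so (a) meets the standard; on (b) the weight is 57, which does reach 54, so (b) meets the standard.
  The appellant carries Stage I.1; the department now bears the burden.
At Stage I.2 the department must meet the preponderance of the evidence (weight is at least 54): on (c) the weight is 64, which does reach 54, so (c) meets the standard; on (d) the weight is 69 less the opposing 20 gives net 49, < 54, so (d) does not meet the standard.
  The department does not carry Stage I.2.
The appellant prevails on this issue.
— Issue II —
Stage II.1 — burden on appellant; standard: a more-likely-than-not showing (weight is at least 54).
    (e): 66 − 5 = 61 ≥ 54 [met]
    (f): 61 ≥ 54 [met]
  Stage II.1 carried; the burden shifts to the department.
Stage II.2 — burden on department; standard: a scintilla of evidence (weight is at least 17).
    (g): 77 − 65 = 12 < 17 [not met]
    (h): 7 < 17 [not met]
  Stage II.2 not carried; the department fails its burden.
The appellant prevails on this issue.
— Issue III —
Stage III.1 (appellant, a preponderance, weight is at least 54): (i) 60 ≥ 54 — meets; (j) net 63−7=56 ≥ 54 — meets.
  Stage III.1 is satisfied; the onus moves to the department.
Stage III.2 (department, a production showing, weight is at least 23): (k) net 99−85=14 < 23 — fails; (l) 17 < 23 — fails.
  Not every element is met, so the department fails to carry Stage III.2.
So the appellant prevails on this issue.
Per-issue: Issue I → appellant; Issue II → appellant; Issue III → appellant. The appellant must prevail on at least one issue; overall, the appellant prevails.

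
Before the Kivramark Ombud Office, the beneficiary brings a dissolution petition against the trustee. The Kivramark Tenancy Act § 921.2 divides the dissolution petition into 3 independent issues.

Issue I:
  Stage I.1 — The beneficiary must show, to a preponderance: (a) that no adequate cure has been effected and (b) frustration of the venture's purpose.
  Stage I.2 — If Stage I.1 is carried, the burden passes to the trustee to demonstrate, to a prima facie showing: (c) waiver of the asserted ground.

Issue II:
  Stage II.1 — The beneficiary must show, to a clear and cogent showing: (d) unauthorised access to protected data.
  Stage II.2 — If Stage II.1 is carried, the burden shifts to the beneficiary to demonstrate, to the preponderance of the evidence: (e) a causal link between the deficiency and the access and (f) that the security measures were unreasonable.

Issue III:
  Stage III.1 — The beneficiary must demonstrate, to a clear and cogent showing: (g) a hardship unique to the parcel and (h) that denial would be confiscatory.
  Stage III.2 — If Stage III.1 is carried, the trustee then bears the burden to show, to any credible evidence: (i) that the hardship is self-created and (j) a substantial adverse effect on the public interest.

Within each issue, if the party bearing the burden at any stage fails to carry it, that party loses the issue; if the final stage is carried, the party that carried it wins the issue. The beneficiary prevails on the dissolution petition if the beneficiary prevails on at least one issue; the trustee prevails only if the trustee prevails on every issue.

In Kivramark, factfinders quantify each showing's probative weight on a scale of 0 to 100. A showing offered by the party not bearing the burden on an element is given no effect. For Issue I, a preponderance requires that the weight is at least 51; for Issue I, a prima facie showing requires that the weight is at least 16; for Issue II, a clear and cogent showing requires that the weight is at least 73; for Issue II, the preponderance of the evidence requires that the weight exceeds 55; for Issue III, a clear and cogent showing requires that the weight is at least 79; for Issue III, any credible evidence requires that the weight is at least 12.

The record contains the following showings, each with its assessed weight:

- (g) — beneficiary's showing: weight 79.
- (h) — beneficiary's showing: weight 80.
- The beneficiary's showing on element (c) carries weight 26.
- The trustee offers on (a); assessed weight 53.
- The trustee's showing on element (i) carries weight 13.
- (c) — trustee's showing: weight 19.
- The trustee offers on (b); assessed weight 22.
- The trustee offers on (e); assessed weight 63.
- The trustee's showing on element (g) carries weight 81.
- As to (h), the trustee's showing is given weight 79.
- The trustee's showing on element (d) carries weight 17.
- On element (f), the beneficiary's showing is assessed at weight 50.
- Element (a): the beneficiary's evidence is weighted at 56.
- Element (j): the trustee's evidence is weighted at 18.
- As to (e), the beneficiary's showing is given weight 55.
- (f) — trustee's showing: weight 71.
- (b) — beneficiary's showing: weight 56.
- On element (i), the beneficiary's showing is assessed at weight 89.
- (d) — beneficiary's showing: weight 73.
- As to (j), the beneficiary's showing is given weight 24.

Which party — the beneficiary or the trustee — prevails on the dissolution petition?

— Issue I —
At Stage I.1 the beneficiary must meet a preponderance (weight is at least 51): on (a) the weight is 56 (the trustee's 53 is given no effect), ≥ 51, so (a) meets the standard; on (b) the weight is 56 (the trustee's 22 is given no effect), which does reach 51, so (b) meets the standard.
  Stage I.1 is satisfied; the onus moves to the trustee.
At Stage I.2 the trustee must meet a prima facie showing (weight is at least 16): on (c) the weight is 19 (the beneficiary's 26 is given no effect), which does reach 16, so (c) meets the standard.
  The trustee carries the last stage.
With every stage satisfied, the trustee prevails on this issue.
— Issue II —
Stage II.1 — burden on beneficiary; standard: a clear and cogent showing (weight is at least 73).
    (d): 73 (trustee's 17 disregarded) ≥ 73 [met]
  Stage II.1 carried; the burden remains with the beneficiary.
Stage II.2 — burden on beneficiary; standard: the preponderance of the evidence (weight exceeds 55).
    (e): 55 (trustee's 63 disregarded) ≤ 55 [not met]
    (f): 50 (trustee's 71 disregarded) ≤ 55 [not met]
  Stage II.2 not carried; the beneficiary fails its burden.
The trustee prevails on this issue.
— Issue III —
Stage III.1 — burden on beneficiary; standard: a clear and cogent showing (weight is at least 79).
    (g): 79 (trustee's 81 disregarded) ≥ 79 [met]
    (h): 80 (trustee's 79 disregarded) ≥ 79 [met]
  All elements met. The burden passes to the trustee.
Stage III.2 — burden on trustee; standard: any credible evidence (weight is at least 12).
    (i): 13 (beneficiary's 89 disregarded) ≥ 12 [met]
    (j): 18 (beneficiary's 24 disregarded) ≥ 12 [met]
  Stage III.2 carried; the final stage is satisfied.
Every stage carried; the trustee prevails on this issue.
Per-issue: Issue I → trustee; Issue II → trustee; Issue III → trustee. The beneficiary must prevail on at least one issue; overall, the trustee prevails.

trustee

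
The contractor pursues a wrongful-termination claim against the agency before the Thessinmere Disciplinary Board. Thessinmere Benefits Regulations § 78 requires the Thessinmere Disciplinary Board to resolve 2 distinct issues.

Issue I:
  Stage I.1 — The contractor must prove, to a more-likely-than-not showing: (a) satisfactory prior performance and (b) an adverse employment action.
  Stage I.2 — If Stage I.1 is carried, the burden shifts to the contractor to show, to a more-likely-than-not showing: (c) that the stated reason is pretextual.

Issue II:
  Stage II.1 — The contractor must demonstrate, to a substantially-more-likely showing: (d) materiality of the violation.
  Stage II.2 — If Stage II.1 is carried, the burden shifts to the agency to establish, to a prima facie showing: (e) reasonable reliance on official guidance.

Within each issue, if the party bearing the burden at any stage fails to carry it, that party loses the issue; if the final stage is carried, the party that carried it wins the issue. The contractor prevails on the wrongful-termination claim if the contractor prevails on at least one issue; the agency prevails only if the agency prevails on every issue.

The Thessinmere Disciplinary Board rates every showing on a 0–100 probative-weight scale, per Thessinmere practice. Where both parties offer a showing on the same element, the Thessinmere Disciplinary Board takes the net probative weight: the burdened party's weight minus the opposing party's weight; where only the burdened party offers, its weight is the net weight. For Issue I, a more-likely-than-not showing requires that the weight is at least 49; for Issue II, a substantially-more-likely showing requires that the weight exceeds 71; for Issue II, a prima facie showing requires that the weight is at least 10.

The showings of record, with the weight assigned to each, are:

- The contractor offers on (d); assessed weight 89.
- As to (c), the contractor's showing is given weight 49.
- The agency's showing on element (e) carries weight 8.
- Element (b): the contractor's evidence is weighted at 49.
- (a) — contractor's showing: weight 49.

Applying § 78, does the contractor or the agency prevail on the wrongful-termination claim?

— Issue I —
Stage I.1 — burden on contractor; standard: a more-likely-than-not showing (weight is at least 49).
    (a): 49 ≥ 49 [met]
    (b): 49 ≥ 49 [met]
  All elements met. The contractor retains the burden for Stage I.2.
Stage I.2 — burden on contractor; standard: a more-likely-than-not showing (weight is at least 49).
    (c): 49 ≥ 49 [met]
  The contractor carries the last stage.
With every stage satisfied, the contractor prevails on this issue.
— Issue II —
Stage II.1 (contractor, a substantially-more-likely showing, weight exceeds 71): (d) 89 > 71 — meets.
  Stage II.1 is satisfied; the onus moves to the agency.
Stage II.2 (agency, a prima facie showing, weight is at least 10): (e) 8 < 10 — fails.
  Stage II.2 not carried; the agency fails its burden.
So the contractor prevails on this issue.
Per-issue: Issue I → contractor; Issue II → contractor. The contractor must prevail on at least one issue; overall, the contractor prevails.

contractor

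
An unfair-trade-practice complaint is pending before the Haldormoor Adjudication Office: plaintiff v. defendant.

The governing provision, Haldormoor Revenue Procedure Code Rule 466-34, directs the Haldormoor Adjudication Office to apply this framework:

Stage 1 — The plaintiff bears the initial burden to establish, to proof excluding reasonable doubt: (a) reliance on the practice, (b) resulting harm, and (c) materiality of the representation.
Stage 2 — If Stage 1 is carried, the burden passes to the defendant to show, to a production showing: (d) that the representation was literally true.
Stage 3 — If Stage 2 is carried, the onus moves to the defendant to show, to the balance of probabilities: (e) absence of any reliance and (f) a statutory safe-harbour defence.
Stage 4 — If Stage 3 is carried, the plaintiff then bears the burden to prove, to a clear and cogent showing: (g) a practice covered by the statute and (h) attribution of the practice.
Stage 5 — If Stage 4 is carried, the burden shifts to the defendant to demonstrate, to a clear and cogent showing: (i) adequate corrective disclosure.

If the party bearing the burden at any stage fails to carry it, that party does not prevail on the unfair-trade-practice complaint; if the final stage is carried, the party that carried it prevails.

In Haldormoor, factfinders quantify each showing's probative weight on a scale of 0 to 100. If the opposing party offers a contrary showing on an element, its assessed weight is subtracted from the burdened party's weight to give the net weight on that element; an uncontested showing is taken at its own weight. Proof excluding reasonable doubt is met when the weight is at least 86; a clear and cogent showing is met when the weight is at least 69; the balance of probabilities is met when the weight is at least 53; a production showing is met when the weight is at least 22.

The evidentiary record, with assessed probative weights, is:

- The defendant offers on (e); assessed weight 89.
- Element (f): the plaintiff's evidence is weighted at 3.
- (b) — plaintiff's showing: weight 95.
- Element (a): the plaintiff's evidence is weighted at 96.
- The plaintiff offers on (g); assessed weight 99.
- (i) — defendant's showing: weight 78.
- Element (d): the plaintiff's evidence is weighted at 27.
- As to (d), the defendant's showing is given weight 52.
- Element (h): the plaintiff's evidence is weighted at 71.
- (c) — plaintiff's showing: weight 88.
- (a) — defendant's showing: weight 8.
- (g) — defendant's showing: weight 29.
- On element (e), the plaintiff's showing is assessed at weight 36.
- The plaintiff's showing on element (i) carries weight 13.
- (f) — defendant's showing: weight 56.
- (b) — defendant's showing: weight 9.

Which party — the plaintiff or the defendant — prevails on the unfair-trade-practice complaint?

Stage 1 (plaintiff, proof excluding reasonable doubt, weight is at least 86): (a) net 96−8=88 ≥ 86 — meets; (b) net 95−9=86 ≥ 86 — meets; (c) 88 ≥ 86 — meets.
  All elements met. The burden passes to the defendant.
Stage 2 (defendant, a production showing, weight is at least 22): (d) net 52−27=25 ≥ 22 — meets.
  Stage 2 is satisfied; the defendant continues to bear the burden.
Stage 3 (defendant, the balance of probabilities, weight is at least 53): (e) net 89−36=53 ≥ 53 — meets; (f) net 56−3=53 ≥ 53 — meets.
  All elements met. The burden passes to the plaintiff.
Stage 4 (plaintiff, a clear and cogent showing, weight is at least 69): (g) net 99−29=70 ≥ 69 — meets; (h) 71 ≥ 69 — meets.
  Stage 4 carried; the burden shifts to the defendant.
Stage 5 (defendant, a clear and cogent showing, weight is at least 69): (i) net 78−13=65 < 69 — fails.
  Not every element is met, so the defendant fails to carry Stage 5.
The plaintiff prevails.

plaintiff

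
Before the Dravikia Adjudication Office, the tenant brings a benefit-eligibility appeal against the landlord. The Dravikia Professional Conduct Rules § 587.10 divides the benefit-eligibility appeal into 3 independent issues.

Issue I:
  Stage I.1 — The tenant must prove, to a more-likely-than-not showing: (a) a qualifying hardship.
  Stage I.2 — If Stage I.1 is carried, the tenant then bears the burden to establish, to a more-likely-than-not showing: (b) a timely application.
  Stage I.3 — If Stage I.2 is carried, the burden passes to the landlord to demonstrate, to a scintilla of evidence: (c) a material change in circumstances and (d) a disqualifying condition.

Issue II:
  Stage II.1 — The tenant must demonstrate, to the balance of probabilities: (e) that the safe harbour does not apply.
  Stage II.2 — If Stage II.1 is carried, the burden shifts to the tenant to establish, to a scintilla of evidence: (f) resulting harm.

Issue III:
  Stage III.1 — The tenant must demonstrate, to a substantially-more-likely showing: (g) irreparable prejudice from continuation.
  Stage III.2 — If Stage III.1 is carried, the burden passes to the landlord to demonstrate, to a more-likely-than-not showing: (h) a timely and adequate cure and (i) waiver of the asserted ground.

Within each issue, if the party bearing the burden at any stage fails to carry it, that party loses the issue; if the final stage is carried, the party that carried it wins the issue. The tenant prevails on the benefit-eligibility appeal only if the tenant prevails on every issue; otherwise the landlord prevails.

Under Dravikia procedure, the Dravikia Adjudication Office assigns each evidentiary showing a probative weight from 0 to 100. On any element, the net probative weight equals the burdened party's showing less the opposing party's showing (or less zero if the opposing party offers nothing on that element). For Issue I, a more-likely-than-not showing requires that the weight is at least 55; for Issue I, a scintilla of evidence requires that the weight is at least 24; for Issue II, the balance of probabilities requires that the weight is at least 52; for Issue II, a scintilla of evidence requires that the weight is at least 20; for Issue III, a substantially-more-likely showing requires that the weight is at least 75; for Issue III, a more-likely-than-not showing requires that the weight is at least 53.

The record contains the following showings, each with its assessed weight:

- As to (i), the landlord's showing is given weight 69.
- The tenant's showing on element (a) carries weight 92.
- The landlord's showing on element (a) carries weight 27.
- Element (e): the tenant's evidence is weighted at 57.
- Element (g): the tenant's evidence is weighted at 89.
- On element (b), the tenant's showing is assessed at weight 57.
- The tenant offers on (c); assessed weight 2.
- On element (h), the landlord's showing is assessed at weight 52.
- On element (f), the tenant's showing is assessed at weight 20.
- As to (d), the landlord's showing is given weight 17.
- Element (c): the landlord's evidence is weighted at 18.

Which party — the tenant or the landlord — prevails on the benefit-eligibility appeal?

tenant

— Issue I —
At Stage I.1 the tenant must meet a more-likely-than-not showing (weight is at least 55): on (a) the weight is 92 less the opposing 27 gives net 65, ≥ 55, so (a) meets the standard.
  Stage I.1 carried; the burden remains with the tenant.
At Stage I.2 the tenant must meet a more-likely-than-not showing (weight is at least 55): on (b) the weight is 57, ≥ 55, so (b) meets the standard.
  Stage I.2 is satisfied; the onus moves to the landlord.
At Stage I.3 the landlord must meet a scintilla of evidence (weight is at least 24): on (c) the weight is 18 less the opposing 2 gives net 16, which does not reach 24, so (c) does not meet the standard; on (d) the weight is 17, which does not reach 24, so (d) does not meet the standard.
  The landlord does not carry Stage I.3.
The tenant prevails on this issue.
— Issue II —
Stage II.1 (tenant, the balance of probabilities, weight is at least 52): (e) 57 ≥ 52 — meets.
  All elements met. The tenant retains the burden for Stage II.2.
Stage II.2 (tenant, a scintilla of evidence, weight is at least 20): (f) 20 ≥ 20 — meets.
  The tenant carries the last stage.
Every stage carried; the tenant prevails on this issue.
— Issue III —
Stage III.1 (tenant, a substantially-more-likely showing, weight is at least 75): (g) 89 ≥ 75 — meets.
  Stage III.1 is satisfied; the onus moves to the landlord.
Stage III.2 (landlord, a more-likely-than-not showing, weight is at least 53): (h) 52 < 53 — fails; (i) 69 ≥ 53 — meets.
  The landlord does not carry Stage III.2.
So the tenant prevails on this issue.
Per-issue: Issue I → tenant; Issue II → tenant; Issue III → tenant. The tenant must prevail on every issue; overall, the tenant prevails.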